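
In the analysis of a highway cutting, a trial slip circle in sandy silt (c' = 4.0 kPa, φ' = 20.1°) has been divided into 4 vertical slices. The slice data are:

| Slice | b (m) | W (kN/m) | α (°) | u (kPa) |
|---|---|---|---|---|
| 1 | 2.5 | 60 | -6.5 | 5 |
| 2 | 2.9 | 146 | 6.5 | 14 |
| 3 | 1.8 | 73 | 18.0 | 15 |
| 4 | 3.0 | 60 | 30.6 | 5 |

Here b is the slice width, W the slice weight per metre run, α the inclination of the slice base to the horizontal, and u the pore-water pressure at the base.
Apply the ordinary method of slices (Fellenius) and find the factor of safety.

FS = 2.01

Ordinary method of slices: FS = Σ[c'·Δl_i + (W_i cosα_i − u_i·Δl_i)·tanφ'] / Σ W_i sinα_i, with Δl_i = b_i / cosα_i.
Slice 1: Δl = 2.5/cos(-6.5°) = 2.516 m; N'_1 = 60·cos(-6.5°) − 5·2.516 = 47.0; c'Δl = 10.06; W sinα = -6.8
Slice 2: Δl = 2.9/cos6.5° = 2.919 m; N'_2 = 146·cos6.5° − 14·2.919 = 104.2; c'Δl = 11.68; W sinα = 16.5
Slice 3: Δl = 1.8/cos18.0° = 1.893 m; N'_3 = 73·cos18.0° − 15·1.893 = 41.0; c'Δl = 7.57; W sinα = 22.6
Slice 4: Δl = 3.0/cos30.6° = 3.485 m; N'_4 = 60·cos30.6° − 5·3.485 = 34.2; c'Δl = 13.94; W sinα = 30.5
Σc'Δl = 43.3 kN/m; ΣN' = 226.5 kN/m; ΣW sinα = 62.8 kN/m
Resisting = 43.3 + 226.5·tan20.1° = 43.3 + 82.9 = 126.1 kN/m
FS = 126.1 / 62.8 = 2.007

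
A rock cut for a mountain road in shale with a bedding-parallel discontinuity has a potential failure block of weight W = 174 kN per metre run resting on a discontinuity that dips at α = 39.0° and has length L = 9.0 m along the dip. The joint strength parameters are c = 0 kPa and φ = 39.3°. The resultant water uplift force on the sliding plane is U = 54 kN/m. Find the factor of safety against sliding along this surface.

Resolving the block weight along and normal to the plane and applying the Mohr–Coulomb strength on the joint:
N' = W cosα − U = 174·cos39.0° − 54 = 81.2 kN/m
Driving force T = W sinα = 174·sin39.0° = 109.5 kN/m
Resisting force R = c·L + N'·tanφ = 0·9.0 + 81.2·tan39.3° = 0.0 + 66.5 = 66.5 kN/m
FS = R / T = 66.5 / 109.5 = 0.607

FS = 0.61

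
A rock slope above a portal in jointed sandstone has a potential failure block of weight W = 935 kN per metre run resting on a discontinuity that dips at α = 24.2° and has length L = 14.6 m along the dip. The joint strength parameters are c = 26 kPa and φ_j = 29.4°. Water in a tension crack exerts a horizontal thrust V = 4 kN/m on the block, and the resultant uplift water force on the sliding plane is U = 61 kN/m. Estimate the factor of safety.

FS = 2.13

Resolving the block weight along and normal to the plane and applying the Mohr–Coulomb strength on the joint:
N' = W cosα − U − V sinα = 935·cos24.2° − 61 − 4·sin24.2° = 790.2 kN/m
Driving force T = W sinα + V cosα = 935·sin24.2° + 4·cos24.2° = 386.9 kN/m
Resisting force R = c·L + N'·tanφ_j = 26·14.6 + 790.2·tan29.4° = 379.6 + 445.3 = 824.9 kN/m
FS = R / T = 824.9 / 386.9 = 2.132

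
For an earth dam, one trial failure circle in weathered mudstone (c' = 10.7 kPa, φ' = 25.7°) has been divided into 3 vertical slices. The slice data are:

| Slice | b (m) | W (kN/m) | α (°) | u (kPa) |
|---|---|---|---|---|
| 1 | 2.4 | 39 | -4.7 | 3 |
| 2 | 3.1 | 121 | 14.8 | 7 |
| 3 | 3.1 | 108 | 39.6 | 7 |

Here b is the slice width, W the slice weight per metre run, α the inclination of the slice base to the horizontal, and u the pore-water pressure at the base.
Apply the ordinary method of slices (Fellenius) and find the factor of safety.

Ordinary method of slices: FS = Σ[c'·Δl_i + (W_i cosα_i − u_i·Δl_i)·tanφ'] / Σ W_i sinα_i, with Δl_i = b_i / cosα_i.
Slice 1: Δl = 2.4/cos(-4.7°) = 2.408 m; N'_1 = 39·cos(-4.7°) − 3·2.408 = 31.6; c'Δl = 25.77; W sinα = -3.2
Slice 2: Δl = 3.1/cos14.8° = 3.206 m; N'_2 = 121·cos14.8° − 7·3.206 = 94.5; c'Δl = 34.31; W sinα = 30.9
Slice 3: Δl = 3.1/cos39.6° = 4.023 m; N'_3 = 108·cos39.6° − 7·4.023 = 55.1; c'Δl = 43.05; W sinα = 68.8
Σc'Δl = 103.1 kN/m; ΣN' = 181.2 kN/m; ΣW sinα = 96.6 kN/m
Resisting = 103.1 + 181.2·tan25.7° = 103.1 + 87.2 = 190.3 kN/m
FS = 190.3 / 96.6 = 1.971

FS = 1.97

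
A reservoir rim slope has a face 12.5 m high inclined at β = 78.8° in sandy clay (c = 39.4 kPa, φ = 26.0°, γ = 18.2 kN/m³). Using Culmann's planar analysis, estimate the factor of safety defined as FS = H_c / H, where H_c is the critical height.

FS = 1.54

H_c = (4c/γ) · sinβ cosφ / [1 − cos(β − φ)]
    = (4·39.4/18.2) · sin78.8°·cos26.0° / [1 − cos52.8°]
    = 8.659 · 0.8817 / 0.3954 = 19.31 m
FS = H_c / H = 19.31 / 12.5 = 1.545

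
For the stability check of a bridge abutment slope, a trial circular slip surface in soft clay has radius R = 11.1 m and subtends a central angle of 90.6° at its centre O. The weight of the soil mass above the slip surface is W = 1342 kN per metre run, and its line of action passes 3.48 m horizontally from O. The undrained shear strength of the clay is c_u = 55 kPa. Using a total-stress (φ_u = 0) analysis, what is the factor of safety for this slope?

FS = 2.29

Taking moments about the centre O, the resisting moment is provided by the undrained shear strength acting along the arc:
Arc length L_a = R·θ = 11.1·(90.6°·π/180) = 11.1·1.5813 = 17.55 m
M_R = c_u·L_a·R = 55·17.55·11.1 = 10715.5 kN·m/m
M_D = W·d = 1342·3.48 = 4670.2 kN·m/m
FS = M_R / M_D = 10715.5 / 4670.2 = 2.294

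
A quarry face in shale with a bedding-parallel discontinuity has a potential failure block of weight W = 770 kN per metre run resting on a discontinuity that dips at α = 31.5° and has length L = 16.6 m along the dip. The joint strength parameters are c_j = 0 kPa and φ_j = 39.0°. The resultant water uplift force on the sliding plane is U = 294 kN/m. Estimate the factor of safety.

FS = 0.73

Resolving the block weight along and normal to the plane and applying the Mohr–Coulomb strength on the joint:
N' = W cosα − U = 770·cos31.5° − 294 = 362.5 kN/m
Driving force T = W sinα = 770·sin31.5° = 402.3 kN/m
Resisting force R = c_j·L + N'·tanφ_j = 0·16.6 + 362.5·tan39.0° = 0.0 + 293.6 = 293.6 kN/m
FS = R / T = 293.6 / 402.3 = 0.730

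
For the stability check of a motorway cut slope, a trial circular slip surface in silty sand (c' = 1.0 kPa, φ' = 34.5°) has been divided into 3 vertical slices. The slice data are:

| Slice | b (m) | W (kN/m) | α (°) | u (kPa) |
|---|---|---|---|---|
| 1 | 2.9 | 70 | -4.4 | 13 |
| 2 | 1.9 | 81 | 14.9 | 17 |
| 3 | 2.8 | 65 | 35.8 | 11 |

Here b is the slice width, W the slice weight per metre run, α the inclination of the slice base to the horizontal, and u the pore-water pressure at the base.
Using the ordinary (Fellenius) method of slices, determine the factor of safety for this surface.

FS = 1.33

Ordinary method of slices: FS = Σ[c'·Δl_i + (W_i cosα_i − u_i·Δl_i)·tanφ'] / Σ W_i sinα_i, with Δl_i = b_i / cosα_i.
Slice 1: Δl = 2.9/cos(-4.4°) = 2.909 m; N'_1 = 70·cos(-4.4°) − 13·2.909 = 32.0; c'Δl = 2.91; W sinα = -5.4
Slice 2: Δl = 1.9/cos14.9° = 1.966 m; N'_2 = 81·cos14.9° − 17·1.966 = 44.9; c'Δl = 1.97; W sinα = 20.8
Slice 3: Δl = 2.8/cos35.8° = 3.452 m; N'_3 = 65·cos35.8° − 11·3.452 = 14.7; c'Δl = 3.45; W sinα = 38.0
Σc'Δl = 8.3 kN/m; ΣN' = 91.6 kN/m; ΣW sinα = 53.5 kN/m
Resisting = 8.3 + 91.6·tan34.5° = 8.3 + 62.9 = 71.3 kN/m
FS = 71.3 / 53.5 = 1.333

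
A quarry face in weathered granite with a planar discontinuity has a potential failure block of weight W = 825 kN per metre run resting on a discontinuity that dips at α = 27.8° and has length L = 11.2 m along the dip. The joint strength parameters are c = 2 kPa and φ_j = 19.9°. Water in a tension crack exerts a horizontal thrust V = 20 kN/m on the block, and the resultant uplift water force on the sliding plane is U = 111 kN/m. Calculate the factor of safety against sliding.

FS = 0.60

Resolving the block weight along and normal to the plane and applying the Mohr–Coulomb strength on the joint:
N' = W cosα − U − V sinα = 825·cos27.8° − 111 − 20·sin27.8° = 609.5 kN/m
Driving force T = W sinα + V cosα = 825·sin27.8° + 20·cos27.8° = 402.5 kN/m
Resisting force R = c·L + N'·tanφ_j = 2·11.2 + 609.5·tan19.9° = 22.4 + 220.6 = 243.0 kN/m
FS = R / T = 243.0 / 402.5 = 0.604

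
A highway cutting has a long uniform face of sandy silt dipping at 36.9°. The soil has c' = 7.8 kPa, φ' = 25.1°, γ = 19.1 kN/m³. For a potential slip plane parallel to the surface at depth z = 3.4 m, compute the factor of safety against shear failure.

FS = 0.87

For an infinite slope with a slip plane parallel to the surface (no pore pressure): FS = [c' + γz cos²β tanφ'] / [γz sinβ cosβ].
γz = 19.1·3.4 = 64.94 kN/m²
Numerator = 7.8 + 64.94·cos²36.9°·tan25.1° = 7.8 + 64.94·0.6395·0.4684 = 27.254 kPa
Denominator = 64.94·sin36.9°·cos36.9° = 64.94·0.6004·0.7997 = 31.181 kPa
FS = 27.254 / 31.181 = 0.874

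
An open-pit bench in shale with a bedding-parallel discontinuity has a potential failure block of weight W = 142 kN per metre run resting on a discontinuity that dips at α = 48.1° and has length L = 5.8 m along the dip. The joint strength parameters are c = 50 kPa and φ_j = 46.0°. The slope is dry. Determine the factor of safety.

FS = 3.67

Resolving the block weight along and normal to the plane and applying the Mohr–Coulomb strength on the joint:
N' = W cosα = 142·cos48.1° = 94.8 kN/m
Driving force T = W sinα = 142·sin48.1° = 105.7 kN/m
Resisting force R = c·L + N'·tanφ_j = 50·5.8 + 94.8·tan46.0° = 290.0 + 98.2 = 388.2 kN/m
FS = R / T = 388.2 / 105.7 = 3.673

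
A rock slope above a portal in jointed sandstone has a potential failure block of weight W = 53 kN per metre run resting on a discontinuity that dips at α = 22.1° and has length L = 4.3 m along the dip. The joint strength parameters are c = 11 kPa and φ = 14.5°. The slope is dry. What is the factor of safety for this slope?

FS = 3.01

Resolving the block weight along and normal to the plane and applying the Mohr–Coulomb strength on the joint:
N' = W cosα = 53·cos22.1° = 49.1 kN/m
Driving force T = W sinα = 53·sin22.1° = 19.9 kN/m
Resisting force R = c·L + N'·tanφ = 11·4.3 + 49.1·tan14.5° = 47.3 + 12.7 = 60.0 kN/m
FS = R / T = 60.0 / 19.9 = 3.009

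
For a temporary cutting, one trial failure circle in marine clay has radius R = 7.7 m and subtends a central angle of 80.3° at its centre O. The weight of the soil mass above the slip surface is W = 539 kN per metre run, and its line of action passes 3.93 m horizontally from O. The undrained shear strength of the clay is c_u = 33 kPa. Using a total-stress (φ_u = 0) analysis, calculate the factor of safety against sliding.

Taking moments about the centre O, the resisting moment is provided by the undrained shear strength acting along the arc:
Arc length L_a = R·θ = 7.7·(80.3°·π/180) = 7.7·1.4015 = 10.79 m
M_R = c_u·L_a·R = 33·10.79·7.7 = 2742.1 kN·m/m
M_D = W·d = 539·3.93 = 2118.3 kN·m/m
FS = M_R / M_D = 2742.1 / 2118.3 = 1.295

FS = 1.29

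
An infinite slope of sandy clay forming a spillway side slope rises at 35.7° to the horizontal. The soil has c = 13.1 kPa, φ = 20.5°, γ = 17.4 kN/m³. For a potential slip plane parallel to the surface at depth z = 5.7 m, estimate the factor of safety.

For an infinite slope with a slip plane parallel to the surface (no pore pressure): FS = [c + γz cos²β tanφ] / [γz sinβ cosβ].
γz = 17.4·5.7 = 99.18 kN/m²
Numerator = 13.1 + 99.18·cos²35.7°·tan20.5° = 13.1 + 99.18·0.6595·0.3739 = 37.555 kPa
Denominator = 99.18·sin35.7°·cos35.7° = 99.18·0.5835·0.8121 = 47.000 kPa
FS = 37.555 / 47.000 = 0.799

FS = 0.80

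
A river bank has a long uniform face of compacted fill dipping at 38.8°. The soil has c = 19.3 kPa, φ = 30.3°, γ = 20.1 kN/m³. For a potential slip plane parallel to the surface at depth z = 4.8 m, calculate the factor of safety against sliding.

FS = 1.14

For an infinite slope with a slip plane parallel to the surface (no pore pressure): FS = [c + γz cos²β tanφ] / [γz sinβ cosβ].
γz = 20.1·4.8 = 96.48 kN/m²
Numerator = 19.3 + 96.48·cos²38.8°·tan30.3° = 19.3 + 96.48·0.6074·0.5844 = 53.542 kPa
Denominator = 96.48·sin38.8°·cos38.8° = 96.48·0.6266·0.7793 = 47.115 kPa
FS = 53.542 / 47.115 = 1.136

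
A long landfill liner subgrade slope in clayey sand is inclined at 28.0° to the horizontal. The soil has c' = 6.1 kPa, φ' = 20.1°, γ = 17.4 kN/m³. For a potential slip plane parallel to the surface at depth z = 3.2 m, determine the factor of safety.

FS = 0.95

For an infinite slope with a slip plane parallel to the surface (no pore pressure): FS = [c' + γz cos²β tanφ'] / [γz sinβ cosβ].
γz = 17.4·3.2 = 55.68 kN/m²
Numerator = 6.1 + 55.68·cos²28.0°·tan20.1° = 6.1 + 55.68·0.7796·0.3659 = 21.985 kPa
Denominator = 55.68·sin28.0°·cos28.0° = 55.68·0.4695·0.8829 = 23.080 kPa
FS = 21.985 / 23.080 = 0.953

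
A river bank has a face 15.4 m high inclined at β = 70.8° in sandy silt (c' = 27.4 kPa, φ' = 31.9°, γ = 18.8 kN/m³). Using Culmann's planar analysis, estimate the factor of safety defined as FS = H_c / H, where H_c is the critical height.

H_c = (4c'/γ) · sinβ cosφ' / [1 − cos(β − φ')]
    = (4·27.4/18.8) · sin70.8°·cos31.9° / [1 − cos38.9°]
    = 5.830 · 0.8017 / 0.2218 = 21.08 m
FS = H_c / H = 21.08 / 15.4 = 1.369

FS = 1.37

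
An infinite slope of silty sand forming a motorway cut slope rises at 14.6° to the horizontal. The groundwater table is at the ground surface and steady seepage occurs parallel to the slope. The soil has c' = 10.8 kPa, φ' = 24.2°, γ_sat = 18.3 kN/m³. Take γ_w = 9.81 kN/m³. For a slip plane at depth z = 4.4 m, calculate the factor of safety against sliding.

FS = 1.35

With seepage parallel to the slope and the water table at the surface, the effective normal stress on the slip plane uses the buoyant unit weight γ' = γ_sat − γ_w while the driving shear stress uses γ_sat:
FS = [c' + γ' z cos²β tanφ'] / [γ_sat z sinβ cosβ]
γ' = 18.3 − 9.81 = 8.49 kN/m³
Numerator = 10.8 + 8.49·4.4·cos²14.6°·tan24.2° = 10.8 + 8.49·4.4·0.9365·0.4494 = 26.522 kPa
Denominator = 18.3·4.4·sin14.6°·cos14.6° = 18.3·4.4·0.2521·0.9677 = 19.641 kPa
FS = 26.522 / 19.641 = 1.350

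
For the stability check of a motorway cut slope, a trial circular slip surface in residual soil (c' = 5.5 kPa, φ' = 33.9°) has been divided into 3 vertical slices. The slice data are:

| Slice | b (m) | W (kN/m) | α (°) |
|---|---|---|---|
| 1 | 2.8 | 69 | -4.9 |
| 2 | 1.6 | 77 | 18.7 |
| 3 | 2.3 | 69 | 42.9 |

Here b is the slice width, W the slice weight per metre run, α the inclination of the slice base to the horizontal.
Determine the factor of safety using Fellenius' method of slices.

FS = 2.60

Ordinary method of slices: FS = Σ[c'·Δl_i + (W_i cosα_i)·tanφ'] / Σ W_i sinα_i, with Δl_i = b_i / cosα_i.
Slice 1: Δl = 2.8/cos(-4.9°) = 2.810 m; N'_1 = 69·cos(-4.9°) = 68.7; c'Δl = 15.46; W sinα = -5.9
Slice 2: Δl = 1.6/cos18.7° = 1.689 m; N'_2 = 77·cos18.7° = 72.9; c'Δl = 9.29; W sinα = 24.7
Slice 3: Δl = 2.3/cos42.9° = 3.140 m; N'_3 = 69·cos42.9° = 50.5; c'Δl = 17.27; W sinα = 47.0
Σc'Δl = 42.0 kN/m; ΣN' = 192.2 kN/m; ΣW sinα = 65.8 kN/m
Resisting = 42.0 + 192.2·tan33.9° = 42.0 + 129.2 = 171.2 kN/m
FS = 171.2 / 65.8 = 2.603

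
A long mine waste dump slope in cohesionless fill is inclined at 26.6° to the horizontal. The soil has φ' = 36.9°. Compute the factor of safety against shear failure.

For a dry cohesionless infinite slope the factor of safety is FS = tanφ' / tanβ.
FS = tan36.9° / tan26.6° = 0.7508 / 0.5008 = 1.499

FS = 1.50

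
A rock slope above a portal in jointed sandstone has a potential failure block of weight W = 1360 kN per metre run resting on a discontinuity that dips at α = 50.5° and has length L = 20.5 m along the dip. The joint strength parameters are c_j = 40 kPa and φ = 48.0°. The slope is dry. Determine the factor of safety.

Resolving the block weight along and normal to the plane and applying the Mohr–Coulomb strength on the joint:
N' = W cosα = 1360·cos50.5° = 865.1 kN/m
Driving force T = W sinα = 1360·sin50.5° = 1049.4 kN/m
Resisting force R = c_j·L + N'·tanφ = 40·20.5 + 865.1·tan48.0° = 820.0 + 960.8 = 1780.8 kN/m
FS = R / T = 1780.8 / 1049.4 = 1.697

FS = 1.70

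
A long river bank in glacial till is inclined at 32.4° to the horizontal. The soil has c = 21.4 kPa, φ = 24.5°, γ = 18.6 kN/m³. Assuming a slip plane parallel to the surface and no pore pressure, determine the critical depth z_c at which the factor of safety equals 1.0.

Setting FS = 1.00 in FS = [c + γz cos²β tanφ] / [γz sinβ cosβ] and solving for z:
z = c / [γ cosβ (FS·sinβ − cosβ·tanφ)]
  = 21.4 / [18.6·cos32.4°·(1.00·sin32.4° − cos32.4°·tan24.5°)]
  = 21.4 / [18.6·0.8443·(1.00·0.5358 − 0.8443·0.4557)]
  = 21.4 / 2.3721 = 9.022 m

z_c = 9.02 m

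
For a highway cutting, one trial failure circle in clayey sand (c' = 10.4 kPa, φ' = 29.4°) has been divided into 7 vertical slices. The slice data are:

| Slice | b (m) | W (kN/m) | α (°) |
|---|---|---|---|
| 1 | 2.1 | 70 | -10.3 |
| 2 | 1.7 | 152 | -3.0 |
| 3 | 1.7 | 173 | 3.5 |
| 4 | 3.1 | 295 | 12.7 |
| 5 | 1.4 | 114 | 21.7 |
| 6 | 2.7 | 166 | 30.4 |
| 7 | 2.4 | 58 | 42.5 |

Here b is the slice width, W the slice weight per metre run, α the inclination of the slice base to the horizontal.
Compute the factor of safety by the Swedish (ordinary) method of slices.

Ordinary method of slices: FS = Σ[c'·Δl_i + (W_i cosα_i)·tanφ'] / Σ W_i sinα_i, with Δl_i = b_i / cosα_i.
Slice 1: Δl = 2.1/cos(-10.3°) = 2.134 m; N'_1 = 70·cos(-10.3°) = 68.9; c'Δl = 22.20; W sinα = -12.5
Slice 2: Δl = 1.7/cos(-3.0°) = 1.702 m; N'_2 = 152·cos(-3.0°) = 151.8; c'Δl = 17.70; W sinα = -8.0
Slice 3: Δl = 1.7/cos3.5° = 1.703 m; N'_3 = 173·cos3.5° = 172.7; c'Δl = 17.71; W sinα = 10.6
Slice 4: Δl = 3.1/cos12.7° = 3.178 m; N'_4 = 295·cos12.7° = 287.8; c'Δl = 33.05; W sinα = 64.9
Slice 5: Δl = 1.4/cos21.7° = 1.507 m; N'_5 = 114·cos21.7° = 105.9; c'Δl = 15.67; W sinα = 42.2
Slice 6: Δl = 2.7/cos30.4° = 3.130 m; N'_6 = 166·cos30.4° = 143.2; c'Δl = 32.56; W sinα = 84.0
Slice 7: Δl = 2.4/cos42.5° = 3.255 m; N'_7 = 58·cos42.5° = 42.8; c'Δl = 33.85; W sinα = 39.2
Σc'Δl = 172.7 kN/m; ΣN' = 973.0 kN/m; ΣW sinα = 220.3 kN/m
Resisting = 172.7 + 973.0·tan29.4° = 172.7 + 548.2 = 721.0 kN/m
FS = 721.0 / 220.3 = 3.273

FS = 3.27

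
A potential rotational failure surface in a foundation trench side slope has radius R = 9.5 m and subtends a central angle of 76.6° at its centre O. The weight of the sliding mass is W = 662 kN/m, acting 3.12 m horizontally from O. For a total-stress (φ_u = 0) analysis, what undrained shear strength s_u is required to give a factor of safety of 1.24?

s_u = 21.2 kPa

FS = s_u·L_a·R / (W·d), so s_u = FS·W·d / (L_a·R).
Arc length L_a = R·θ = 9.5·(76.6°·π/180) = 9.5·1.3369 = 12.70 m
s_u = 1.24·662·3.12 / (12.70·9.5) = 2561.1 / 120.66 = 21.23 kPa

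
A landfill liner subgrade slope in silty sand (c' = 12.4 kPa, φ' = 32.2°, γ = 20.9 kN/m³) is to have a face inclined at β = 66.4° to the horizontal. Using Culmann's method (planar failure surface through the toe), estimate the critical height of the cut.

H_c = 10.64 m

Culmann's analysis gives the critical failure plane at α_cr = (β + φ')/2 = (66.4 + 32.2)/2 = 49.3°, and the critical height
H_c = (4c'/γ) · sinβ cosφ' / [1 − cos(β − φ')]
    = (4·12.4/20.9) · sin66.4°·cos32.2° / [1 − cos(34.2°)]
    = 2.373 · 0.9164·0.8462 / [1 − 0.8271]
    = 2.373 · 0.7754 / 0.1729
    = 10.64 m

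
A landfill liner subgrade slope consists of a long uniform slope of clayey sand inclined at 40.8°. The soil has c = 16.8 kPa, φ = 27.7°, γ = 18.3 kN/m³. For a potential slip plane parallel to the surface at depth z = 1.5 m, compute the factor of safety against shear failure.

For an infinite slope with a slip plane parallel to the surface (no pore pressure): FS = [c + γz cos²β tanφ] / [γz sinβ cosβ].
γz = 18.3·1.5 = 27.45 kN/m²
Numerator = 16.8 + 27.45·cos²40.8°·tan27.7° = 16.8 + 27.45·0.5730·0.5250 = 25.058 kPa
Denominator = 27.45·sin40.8°·cos40.8° = 27.45·0.6534·0.7570 = 13.578 kPa
FS = 25.058 / 13.578 = 1.846

FS = 1.85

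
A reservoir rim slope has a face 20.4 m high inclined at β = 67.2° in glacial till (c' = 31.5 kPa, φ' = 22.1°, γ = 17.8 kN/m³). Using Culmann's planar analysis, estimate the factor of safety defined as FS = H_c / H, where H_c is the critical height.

H_c = (4c'/γ) · sinβ cosφ' / [1 − cos(β − φ')]
    = (4·31.5/17.8) · sin67.2°·cos22.1° / [1 − cos45.1°]
    = 7.079 · 0.8541 / 0.2941 = 20.56 m
FS = H_c / H = 20.56 / 20.4 = 1.008

FS = 1.01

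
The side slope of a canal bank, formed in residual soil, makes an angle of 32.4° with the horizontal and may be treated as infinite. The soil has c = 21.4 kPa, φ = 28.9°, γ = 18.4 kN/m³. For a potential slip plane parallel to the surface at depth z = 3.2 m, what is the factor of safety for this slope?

FS = 1.67

For an infinite slope with a slip plane parallel to the surface (no pore pressure): FS = [c + γz cos²β tanφ] / [γz sinβ cosβ].
γz = 18.4·3.2 = 58.88 kN/m²
Numerator = 21.4 + 58.88·cos²32.4°·tan28.9° = 21.4 + 58.88·0.7129·0.5520 = 44.571 kPa
Denominator = 58.88·sin32.4°·cos32.4° = 58.88·0.5358·0.8443 = 26.638 kPa
FS = 44.571 / 26.638 = 1.673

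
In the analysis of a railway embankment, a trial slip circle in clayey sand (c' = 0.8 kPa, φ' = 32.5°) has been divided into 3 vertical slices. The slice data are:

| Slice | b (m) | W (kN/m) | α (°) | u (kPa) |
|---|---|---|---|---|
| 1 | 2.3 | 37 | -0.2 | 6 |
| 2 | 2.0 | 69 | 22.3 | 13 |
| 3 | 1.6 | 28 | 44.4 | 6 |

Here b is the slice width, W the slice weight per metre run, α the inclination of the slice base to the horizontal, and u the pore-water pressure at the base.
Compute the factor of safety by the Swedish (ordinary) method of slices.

FS = 1.03

Ordinary method of slices: FS = Σ[c'·Δl_i + (W_i cosα_i − u_i·Δl_i)·tanφ'] / Σ W_i sinα_i, with Δl_i = b_i / cosα_i.
Slice 1: Δl = 2.3/cos(-0.2°) = 2.300 m; N'_1 = 37·cos(-0.2°) − 6·2.300 = 23.2; c'Δl = 1.84; W sinα = -0.1
Slice 2: Δl = 2.0/cos22.3° = 2.162 m; N'_2 = 69·cos22.3° − 13·2.162 = 35.7; c'Δl = 1.73; W sinα = 26.2
Slice 3: Δl = 1.6/cos44.4° = 2.239 m; N'_3 = 28·cos44.4° − 6·2.239 = 6.6; c'Δl = 1.79; W sinα = 19.6
Σc'Δl = 5.4 kN/m; ΣN' = 65.5 kN/m; ΣW sinα = 45.6 kN/m
Resisting = 5.4 + 65.5·tan32.5° = 5.4 + 41.7 = 47.1 kN/m
FS = 47.1 / 45.6 = 1.032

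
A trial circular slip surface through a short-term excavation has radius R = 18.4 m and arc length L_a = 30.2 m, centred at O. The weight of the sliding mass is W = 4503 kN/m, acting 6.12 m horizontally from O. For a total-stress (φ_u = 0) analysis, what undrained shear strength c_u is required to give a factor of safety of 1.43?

c_u = 70.9 kPa

FS = c_u·L_a·R / (W·d), so c_u = FS·W·d / (L_a·R).
c_u = 1.43·4503·6.12 / (30.20·18.4) = 39408.5 / 555.68 = 70.92 kPa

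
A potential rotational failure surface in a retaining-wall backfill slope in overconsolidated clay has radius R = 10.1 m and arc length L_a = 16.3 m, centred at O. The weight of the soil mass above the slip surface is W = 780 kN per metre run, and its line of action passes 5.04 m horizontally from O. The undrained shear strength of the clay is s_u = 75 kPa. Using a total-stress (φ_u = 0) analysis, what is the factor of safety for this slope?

Taking moments about the centre O, the resisting moment is provided by the undrained shear strength acting along the arc:
M_R = s_u·L_a·R = 75·16.30·10.1 = 12347.2 kN·m/m
M_D = W·d = 780·5.04 = 3931.2 kN·m/m
FS = M_R / M_D = 12347.2 / 3931.2 = 3.141

FS = 3.14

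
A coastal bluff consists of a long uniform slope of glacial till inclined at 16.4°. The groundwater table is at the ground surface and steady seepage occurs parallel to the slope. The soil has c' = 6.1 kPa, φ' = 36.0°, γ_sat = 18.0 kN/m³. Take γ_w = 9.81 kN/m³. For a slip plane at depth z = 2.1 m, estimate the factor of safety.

FS = 1.72

With seepage parallel to the slope and the water table at the surface, the effective normal stress on the slip plane uses the buoyant unit weight γ' = γ_sat − γ_w while the driving shear stress uses γ_sat:
FS = [c' + γ' z cos²β tanφ'] / [γ_sat z sinβ cosβ]
γ' = 18.0 − 9.81 = 8.19 kN/m³
Numerator = 6.1 + 8.19·2.1·cos²16.4°·tan36.0° = 6.1 + 8.19·2.1·0.9203·0.7265 = 17.600 kPa
Denominator = 18.0·2.1·sin16.4°·cos16.4° = 18.0·2.1·0.2823·0.9593 = 10.238 kPa
FS = 17.600 / 10.238 = 1.719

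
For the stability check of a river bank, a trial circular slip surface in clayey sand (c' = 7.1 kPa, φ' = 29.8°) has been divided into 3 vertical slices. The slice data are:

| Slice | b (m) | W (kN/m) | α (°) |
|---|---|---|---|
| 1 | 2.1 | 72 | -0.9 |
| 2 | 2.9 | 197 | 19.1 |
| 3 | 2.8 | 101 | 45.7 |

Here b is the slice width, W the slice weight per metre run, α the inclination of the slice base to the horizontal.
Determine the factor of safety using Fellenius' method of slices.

Ordinary method of slices: FS = Σ[c'·Δl_i + (W_i cosα_i)·tanφ'] / Σ W_i sinα_i, with Δl_i = b_i / cosα_i.
Slice 1: Δl = 2.1/cos(-0.9°) = 2.100 m; N'_1 = 72·cos(-0.9°) = 72.0; c'Δl = 14.91; W sinα = -1.1
Slice 2: Δl = 2.9/cos19.1° = 3.069 m; N'_2 = 197·cos19.1° = 186.2; c'Δl = 21.79; W sinα = 64.5
Slice 3: Δl = 2.8/cos45.7° = 4.009 m; N'_3 = 101·cos45.7° = 70.5; c'Δl = 28.46; W sinα = 72.3
Σc'Δl = 65.2 kN/m; ΣN' = 328.7 kN/m; ΣW sinα = 135.6 kN/m
Resisting = 65.2 + 328.7·tan29.8° = 65.2 + 188.2 = 253.4 kN/m
FS = 253.4 / 135.6 = 1.869

FS = 1.87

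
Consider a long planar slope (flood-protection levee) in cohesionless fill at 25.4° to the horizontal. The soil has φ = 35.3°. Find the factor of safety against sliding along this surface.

For a dry cohesionless infinite slope the factor of safety is FS = tanφ / tanβ.
FS = tan35.3° / tan25.4° = 0.7080 / 0.4748 = 1.491

FS = 1.49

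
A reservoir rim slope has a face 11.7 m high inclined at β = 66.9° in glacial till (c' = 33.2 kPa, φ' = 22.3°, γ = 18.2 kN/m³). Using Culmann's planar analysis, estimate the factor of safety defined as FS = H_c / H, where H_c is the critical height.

H_c = (4c'/γ) · sinβ cosφ' / [1 − cos(β − φ')]
    = (4·33.2/18.2) · sin66.9°·cos22.3° / [1 − cos44.6°]
    = 7.297 · 0.8510 / 0.2880 = 21.56 m
FS = H_c / H = 21.56 / 11.7 = 1.843

FS = 1.84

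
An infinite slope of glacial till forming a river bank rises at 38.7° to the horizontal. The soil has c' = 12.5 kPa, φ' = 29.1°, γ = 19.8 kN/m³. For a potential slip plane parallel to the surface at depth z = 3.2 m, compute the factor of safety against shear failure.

FS = 1.10

For an infinite slope with a slip plane parallel to the surface (no pore pressure): FS = [c' + γz cos²β tanφ'] / [γz sinβ cosβ].
γz = 19.8·3.2 = 63.36 kN/m²
Numerator = 12.5 + 63.36·cos²38.7°·tan29.1° = 12.5 + 63.36·0.6091·0.5566 = 33.979 kPa
Denominator = 63.36·sin38.7°·cos38.7° = 63.36·0.6252·0.7804 = 30.917 kPa
FS = 33.979 / 30.917 = 1.099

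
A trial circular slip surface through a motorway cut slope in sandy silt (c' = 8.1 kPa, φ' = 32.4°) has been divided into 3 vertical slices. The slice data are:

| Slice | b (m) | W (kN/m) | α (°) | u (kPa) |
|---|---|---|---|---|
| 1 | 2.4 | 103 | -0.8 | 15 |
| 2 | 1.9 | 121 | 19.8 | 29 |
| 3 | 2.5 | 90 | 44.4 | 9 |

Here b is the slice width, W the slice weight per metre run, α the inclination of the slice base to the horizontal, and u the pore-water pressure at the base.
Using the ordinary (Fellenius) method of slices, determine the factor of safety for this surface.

FS = 1.59

Ordinary method of slices: FS = Σ[c'·Δl_i + (W_i cosα_i − u_i·Δl_i)·tanφ'] / Σ W_i sinα_i, with Δl_i = b_i / cosα_i.
Slice 1: Δl = 2.4/cos(-0.8°) = 2.400 m; N'_1 = 103·cos(-0.8°) − 15·2.400 = 67.0; c'Δl = 19.44; W sinα = -1.4
Slice 2: Δl = 1.9/cos19.8° = 2.019 m; N'_2 = 121·cos19.8° − 29·2.019 = 55.3; c'Δl = 16.36; W sinα = 41.0
Slice 3: Δl = 2.5/cos44.4° = 3.499 m; N'_3 = 90·cos44.4° − 9·3.499 = 32.8; c'Δl = 28.34; W sinα = 63.0
Σc'Δl = 64.1 kN/m; ΣN' = 155.1 kN/m; ΣW sinα = 102.5 kN/m
Resisting = 64.1 + 155.1·tan32.4° = 64.1 + 98.4 = 162.6 kN/m
FS = 162.6 / 102.5 = 1.586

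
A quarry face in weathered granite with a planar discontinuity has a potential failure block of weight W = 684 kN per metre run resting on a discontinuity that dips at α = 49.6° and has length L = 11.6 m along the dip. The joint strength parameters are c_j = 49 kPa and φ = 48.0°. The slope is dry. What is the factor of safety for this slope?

Resolving the block weight along and normal to the plane and applying the Mohr–Coulomb strength on the joint:
N' = W cosα = 684·cos49.6° = 443.3 kN/m
Driving force T = W sinα = 684·sin49.6° = 520.9 kN/m
Resisting force R = c_j·L + N'·tanφ = 49·11.6 + 443.3·tan48.0° = 568.4 + 492.4 = 1060.8 kN/m
FS = R / T = 1060.8 / 520.9 = 2.036

FS = 2.04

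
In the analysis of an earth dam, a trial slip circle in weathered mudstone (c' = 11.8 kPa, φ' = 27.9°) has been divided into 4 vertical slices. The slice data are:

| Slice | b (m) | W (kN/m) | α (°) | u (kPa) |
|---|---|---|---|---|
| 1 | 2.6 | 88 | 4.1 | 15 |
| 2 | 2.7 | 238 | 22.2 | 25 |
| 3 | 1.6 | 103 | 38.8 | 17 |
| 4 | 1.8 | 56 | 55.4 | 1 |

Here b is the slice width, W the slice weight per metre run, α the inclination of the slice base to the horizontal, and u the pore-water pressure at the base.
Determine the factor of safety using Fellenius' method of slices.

FS = 1.30

Ordinary method of slices: FS = Σ[c'·Δl_i + (W_i cosα_i − u_i·Δl_i)·tanφ'] / Σ W_i sinα_i, with Δl_i = b_i / cosα_i.
Slice 1: Δl = 2.6/cos4.1° = 2.607 m; N'_1 = 88·cos4.1° − 15·2.607 = 48.7; c'Δl = 30.76; W sinα = 6.3
Slice 2: Δl = 2.7/cos22.2° = 2.916 m; N'_2 = 238·cos22.2° − 25·2.916 = 147.5; c'Δl = 34.41; W sinα = 89.9
Slice 3: Δl = 1.6/cos38.8° = 2.053 m; N'_3 = 103·cos38.8° − 17·2.053 = 45.4; c'Δl = 24.23; W sinα = 64.5
Slice 4: Δl = 1.8/cos55.4° = 3.170 m; N'_4 = 56·cos55.4° − 1·3.170 = 28.6; c'Δl = 37.40; W sinα = 46.1
Σc'Δl = 126.8 kN/m; ΣN' = 270.1 kN/m; ΣW sinα = 206.9 kN/m
Resisting = 126.8 + 270.1·tan27.9° = 126.8 + 143.0 = 269.8 kN/m
FS = 269.8 / 206.9 = 1.304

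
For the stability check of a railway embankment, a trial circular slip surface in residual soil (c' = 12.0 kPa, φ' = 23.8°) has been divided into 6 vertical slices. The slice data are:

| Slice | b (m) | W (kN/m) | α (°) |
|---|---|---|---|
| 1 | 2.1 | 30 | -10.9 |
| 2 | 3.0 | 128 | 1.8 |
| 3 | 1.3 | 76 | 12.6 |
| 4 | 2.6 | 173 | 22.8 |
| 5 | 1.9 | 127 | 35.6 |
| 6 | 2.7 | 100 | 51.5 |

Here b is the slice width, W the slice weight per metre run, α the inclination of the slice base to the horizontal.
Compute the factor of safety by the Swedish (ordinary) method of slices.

Ordinary method of slices: FS = Σ[c'·Δl_i + (W_i cosα_i)·tanφ'] / Σ W_i sinα_i, with Δl_i = b_i / cosα_i.
Slice 1: Δl = 2.1/cos(-10.9°) = 2.139 m; N'_1 = 30·cos(-10.9°) = 29.5; c'Δl = 25.66; W sinα = -5.7
Slice 2: Δl = 3.0/cos1.8° = 3.001 m; N'_2 = 128·cos1.8° = 127.9; c'Δl = 36.02; W sinα = 4.0
Slice 3: Δl = 1.3/cos12.6° = 1.332 m; N'_3 = 76·cos12.6° = 74.2; c'Δl = 15.98; W sinα = 16.6
Slice 4: Δl = 2.6/cos22.8° = 2.820 m; N'_4 = 173·cos22.8° = 159.5; c'Δl = 33.84; W sinα = 67.0
Slice 5: Δl = 1.9/cos35.6° = 2.337 m; N'_5 = 127·cos35.6° = 103.3; c'Δl = 28.04; W sinα = 73.9
Slice 6: Δl = 2.7/cos51.5° = 4.337 m; N'_6 = 100·cos51.5° = 62.3; c'Δl = 52.05; W sinα = 78.3
Σc'Δl = 191.6 kN/m; ΣN' = 556.6 kN/m; ΣW sinα = 234.2 kN/m
Resisting = 191.6 + 556.6·tan23.8° = 191.6 + 245.5 = 437.1 kN/m
FS = 437.1 / 234.2 = 1.867

FS = 1.87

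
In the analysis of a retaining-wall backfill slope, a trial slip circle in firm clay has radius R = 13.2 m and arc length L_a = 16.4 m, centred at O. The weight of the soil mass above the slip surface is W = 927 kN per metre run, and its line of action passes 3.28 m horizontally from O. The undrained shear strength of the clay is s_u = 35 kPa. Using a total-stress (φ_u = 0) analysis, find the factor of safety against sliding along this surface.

FS = 2.49

Taking moments about the centre O, the resisting moment is provided by the undrained shear strength acting along the arc:
M_R = s_u·L_a·R = 35·16.40·13.2 = 7576.8 kN·m/m
M_D = W·d = 927·3.28 = 3040.6 kN·m/m
FS = M_R / M_D = 7576.8 / 3040.6 = 2.492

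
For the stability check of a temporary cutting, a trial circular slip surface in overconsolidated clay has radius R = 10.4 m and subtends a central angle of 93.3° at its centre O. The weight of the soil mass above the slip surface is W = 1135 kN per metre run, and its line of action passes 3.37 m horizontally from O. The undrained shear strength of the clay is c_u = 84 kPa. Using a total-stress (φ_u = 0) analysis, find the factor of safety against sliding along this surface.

FS = 3.87

Taking moments about the centre O, the resisting moment is provided by the undrained shear strength acting along the arc:
Arc length L_a = R·θ = 10.4·(93.3°·π/180) = 10.4·1.6284 = 16.94 m
M_R = c_u·L_a·R = 84·16.94·10.4 = 14794.7 kN·m/m
M_D = W·d = 1135·3.37 = 3825.0 kN·m/m
FS = M_R / M_D = 14794.7 / 3825.0 = 3.868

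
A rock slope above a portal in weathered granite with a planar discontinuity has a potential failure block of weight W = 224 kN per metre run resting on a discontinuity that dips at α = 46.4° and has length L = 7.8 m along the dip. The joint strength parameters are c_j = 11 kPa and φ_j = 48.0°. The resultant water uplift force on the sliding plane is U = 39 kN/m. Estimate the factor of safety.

Resolving the block weight along and normal to the plane and applying the Mohr–Coulomb strength on the joint:
N' = W cosα − U = 224·cos46.4° − 39 = 115.5 kN/m
Driving force T = W sinα = 224·sin46.4° = 162.2 kN/m
Resisting force R = c_j·L + N'·tanφ_j = 11·7.8 + 115.5·tan48.0° = 85.8 + 128.2 = 214.0 kN/m
FS = R / T = 214.0 / 162.2 = 1.320

FS = 1.32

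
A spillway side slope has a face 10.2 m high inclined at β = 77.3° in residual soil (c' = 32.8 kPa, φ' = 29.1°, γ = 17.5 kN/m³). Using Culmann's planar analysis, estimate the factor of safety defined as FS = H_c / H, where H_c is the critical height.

FS = 1.88

H_c = (4c'/γ) · sinβ cosφ' / [1 − cos(β − φ')]
    = (4·32.8/17.5) · sin77.3°·cos29.1° / [1 − cos48.2°]
    = 7.497 · 0.8524 / 0.3335 = 19.16 m
FS = H_c / H = 19.16 / 10.2 = 1.879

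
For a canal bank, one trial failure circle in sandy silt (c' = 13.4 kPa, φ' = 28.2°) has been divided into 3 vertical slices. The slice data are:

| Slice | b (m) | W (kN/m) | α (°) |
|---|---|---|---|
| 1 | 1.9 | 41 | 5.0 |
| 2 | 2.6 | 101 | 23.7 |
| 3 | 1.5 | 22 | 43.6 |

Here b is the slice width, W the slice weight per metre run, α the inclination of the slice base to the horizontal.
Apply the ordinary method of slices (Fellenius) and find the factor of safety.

FS = 2.89

Ordinary method of slices: FS = Σ[c'·Δl_i + (W_i cosα_i)·tanφ'] / Σ W_i sinα_i, with Δl_i = b_i / cosα_i.
Slice 1: Δl = 1.9/cos5.0° = 1.907 m; N'_1 = 41·cos5.0° = 40.8; c'Δl = 25.56; W sinα = 3.6
Slice 2: Δl = 2.6/cos23.7° = 2.839 m; N'_2 = 101·cos23.7° = 92.5; c'Δl = 38.05; W sinα = 40.6
Slice 3: Δl = 1.5/cos43.6° = 2.071 m; N'_3 = 22·cos43.6° = 15.9; c'Δl = 27.76; W sinα = 15.2
Σc'Δl = 91.4 kN/m; ΣN' = 149.3 kN/m; ΣW sinα = 59.3 kN/m
Resisting = 91.4 + 149.3·tan28.2° = 91.4 + 80.0 = 171.4 kN/m
FS = 171.4 / 59.3 = 2.888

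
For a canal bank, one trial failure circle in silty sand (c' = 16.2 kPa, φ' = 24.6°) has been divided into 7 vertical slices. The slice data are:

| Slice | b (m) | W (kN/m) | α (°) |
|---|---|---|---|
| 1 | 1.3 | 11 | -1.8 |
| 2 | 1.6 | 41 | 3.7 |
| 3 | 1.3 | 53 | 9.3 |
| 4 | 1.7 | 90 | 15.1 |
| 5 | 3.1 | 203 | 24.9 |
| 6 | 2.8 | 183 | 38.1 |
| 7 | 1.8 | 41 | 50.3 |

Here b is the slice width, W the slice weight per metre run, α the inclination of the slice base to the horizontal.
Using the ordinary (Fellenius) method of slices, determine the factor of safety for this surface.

FS = 1.91

Ordinary method of slices: FS = Σ[c'·Δl_i + (W_i cosα_i)·tanφ'] / Σ W_i sinα_i, with Δl_i = b_i / cosα_i.
Slice 1: Δl = 1.3/cos(-1.8°) = 1.301 m; N'_1 = 11·cos(-1.8°) = 11.0; c'Δl = 21.07; W sinα = -0.3
Slice 2: Δl = 1.6/cos3.7° = 1.603 m; N'_2 = 41·cos3.7° = 40.9; c'Δl = 25.97; W sinα = 2.6
Slice 3: Δl = 1.3/cos9.3° = 1.317 m; N'_3 = 53·cos9.3° = 52.3; c'Δl = 21.34; W sinα = 8.6
Slice 4: Δl = 1.7/cos15.1° = 1.761 m; N'_4 = 90·cos15.1° = 86.9; c'Δl = 28.52; W sinα = 23.4
Slice 5: Δl = 3.1/cos24.9° = 3.418 m; N'_5 = 203·cos24.9° = 184.1; c'Δl = 55.37; W sinα = 85.5
Slice 6: Δl = 2.8/cos38.1° = 3.558 m; N'_6 = 183·cos38.1° = 144.0; c'Δl = 57.64; W sinα = 112.9
Slice 7: Δl = 1.8/cos50.3° = 2.818 m; N'_7 = 41·cos50.3° = 26.2; c'Δl = 45.65; W sinα = 31.5
Σc'Δl = 255.6 kN/m; ΣN' = 545.4 kN/m; ΣW sinα = 264.2 kN/m
Resisting = 255.6 + 545.4·tan24.6° = 255.6 + 249.7 = 505.3 kN/m
FS = 505.3 / 264.2 = 1.912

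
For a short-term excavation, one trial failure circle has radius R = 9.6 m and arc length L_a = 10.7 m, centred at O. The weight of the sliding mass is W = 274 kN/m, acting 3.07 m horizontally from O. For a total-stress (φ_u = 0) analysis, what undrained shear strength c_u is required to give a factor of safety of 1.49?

c_u = 12.2 kPa

FS = c_u·L_a·R / (W·d), so c_u = FS·W·d / (L_a·R).
c_u = 1.49·274·3.07 / (10.70·9.6) = 1253.4 / 102.72 = 12.20 kPa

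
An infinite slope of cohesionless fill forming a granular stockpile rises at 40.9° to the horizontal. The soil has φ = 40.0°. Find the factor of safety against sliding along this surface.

FS = 0.97

For a dry cohesionless infinite slope the factor of safety is FS = tanφ / tanβ.
FS = tan40.0° / tan40.9° = 0.8391 / 0.8662 = 0.969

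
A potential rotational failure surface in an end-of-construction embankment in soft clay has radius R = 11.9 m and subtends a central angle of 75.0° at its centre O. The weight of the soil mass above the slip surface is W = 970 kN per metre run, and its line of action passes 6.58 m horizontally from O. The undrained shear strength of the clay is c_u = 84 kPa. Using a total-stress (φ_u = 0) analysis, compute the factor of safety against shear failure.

FS = 2.44

Taking moments about the centre O, the resisting moment is provided by the undrained shear strength acting along the arc:
Arc length L_a = R·θ = 11.9·(75.0°·π/180) = 11.9·1.3090 = 15.58 m
M_R = c_u·L_a·R = 84·15.58·11.9 = 15570.8 kN·m/m
M_D = W·d = 970·6.58 = 6382.6 kN·m/m
FS = M_R / M_D = 15570.8 / 6382.6 = 2.440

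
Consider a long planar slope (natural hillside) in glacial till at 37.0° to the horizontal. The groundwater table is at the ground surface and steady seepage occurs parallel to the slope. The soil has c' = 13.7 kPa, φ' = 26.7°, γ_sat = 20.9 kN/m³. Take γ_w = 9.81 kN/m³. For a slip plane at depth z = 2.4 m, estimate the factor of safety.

With seepage parallel to the slope and the water table at the surface, the effective normal stress on the slip plane uses the buoyant unit weight γ' = γ_sat − γ_w while the driving shear stress uses γ_sat:
FS = [c' + γ' z cos²β tanφ'] / [γ_sat z sinβ cosβ]
γ' = 20.9 − 9.81 = 11.09 kN/m³
Numerator = 13.7 + 11.09·2.4·cos²37.0°·tan26.7° = 13.7 + 11.09·2.4·0.6378·0.5029 = 22.238 kPa
Denominator = 20.9·2.4·sin37.0°·cos37.0° = 20.9·2.4·0.6018·0.7986 = 24.108 kPa
FS = 22.238 / 24.108 = 0.922

FS = 0.92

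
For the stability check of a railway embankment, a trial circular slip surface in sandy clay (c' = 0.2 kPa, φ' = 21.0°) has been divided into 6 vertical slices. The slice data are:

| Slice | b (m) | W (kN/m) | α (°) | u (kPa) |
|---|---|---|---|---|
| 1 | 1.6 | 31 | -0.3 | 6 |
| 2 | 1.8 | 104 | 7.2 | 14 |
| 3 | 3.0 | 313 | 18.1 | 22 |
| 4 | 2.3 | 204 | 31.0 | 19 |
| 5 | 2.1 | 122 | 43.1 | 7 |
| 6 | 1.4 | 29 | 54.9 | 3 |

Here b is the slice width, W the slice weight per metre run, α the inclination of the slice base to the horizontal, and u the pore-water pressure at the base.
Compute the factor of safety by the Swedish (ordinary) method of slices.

Ordinary method of slices: FS = Σ[c'·Δl_i + (W_i cosα_i − u_i·Δl_i)·tanφ'] / Σ W_i sinα_i, with Δl_i = b_i / cosα_i.
Slice 1: Δl = 1.6/cos(-0.3°) = 1.600 m; N'_1 = 31·cos(-0.3°) − 6·1.600 = 21.4; c'Δl = 0.32; W sinα = -0.2
Slice 2: Δl = 1.8/cos7.2° = 1.814 m; N'_2 = 104·cos7.2° − 14·1.814 = 77.8; c'Δl = 0.36; W sinα = 13.0
Slice 3: Δl = 3.0/cos18.1° = 3.156 m; N'_3 = 313·cos18.1° − 22·3.156 = 228.1; c'Δl = 0.63; W sinα = 97.2
Slice 4: Δl = 2.3/cos31.0° = 2.683 m; N'_4 = 204·cos31.0° − 19·2.683 = 123.9; c'Δl = 0.54; W sinα = 105.1
Slice 5: Δl = 2.1/cos43.1° = 2.876 m; N'_5 = 122·cos43.1° − 7·2.876 = 68.9; c'Δl = 0.58; W sinα = 83.4
Slice 6: Δl = 1.4/cos54.9° = 2.435 m; N'_6 = 29·cos54.9° − 3·2.435 = 9.4; c'Δl = 0.49; W sinα = 23.7
Σc'Δl = 2.9 kN/m; ΣN' = 529.5 kN/m; ΣW sinα = 322.3 kN/m
Resisting = 2.9 + 529.5·tan21.0° = 2.9 + 203.2 = 206.2 kN/m
FS = 206.2 / 322.3 = 0.640

FS = 0.64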